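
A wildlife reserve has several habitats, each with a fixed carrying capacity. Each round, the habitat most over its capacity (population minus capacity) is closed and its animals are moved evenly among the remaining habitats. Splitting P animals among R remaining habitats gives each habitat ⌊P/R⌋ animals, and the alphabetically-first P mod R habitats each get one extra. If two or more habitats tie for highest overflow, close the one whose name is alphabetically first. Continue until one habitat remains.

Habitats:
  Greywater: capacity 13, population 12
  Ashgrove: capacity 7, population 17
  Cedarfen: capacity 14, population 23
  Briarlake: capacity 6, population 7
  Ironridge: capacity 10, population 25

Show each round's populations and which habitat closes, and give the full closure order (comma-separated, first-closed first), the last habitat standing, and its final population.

Closure order: Ironridge, Ashgrove, Cedarfen, Briarlake
Last habitat: Greywater with 84 animals

Round 1: Ashgrove=17 Briarlake=7 Cedarfen=23 Greywater=12 Ironridge=25 → close Ironridge (overflow 15)
  25÷4 = 6 each, +1 to first 1
Round 2: Ashgrove=24 Briarlake=13 Cedarfen=29 Greywater=18 → close Ashgrove (overflow 17)
  24÷3 = 8 each, +1 to first 0
Round 3: Briarlake=21 Cedarfen=37 Greywater=26 → close Cedarfen (overflow 23)
  37÷2 = 18 each, +1 to first 1
Round 4: Briarlake=40 Greywater=44 → close Briarlake (overflow 34)
  40÷1 = 40 each, +1 to first 0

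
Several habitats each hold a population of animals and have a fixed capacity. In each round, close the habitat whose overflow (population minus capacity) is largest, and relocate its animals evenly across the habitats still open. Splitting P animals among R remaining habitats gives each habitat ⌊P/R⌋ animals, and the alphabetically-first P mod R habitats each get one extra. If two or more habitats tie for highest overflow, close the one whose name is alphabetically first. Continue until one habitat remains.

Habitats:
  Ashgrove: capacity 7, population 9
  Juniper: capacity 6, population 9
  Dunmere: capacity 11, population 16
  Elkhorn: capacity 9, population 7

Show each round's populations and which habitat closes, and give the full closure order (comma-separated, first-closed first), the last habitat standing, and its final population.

Round 1: Ashgrove=9 Dunmere=16 Elkhorn=7 Juniper=9 → close Dunmere (overflow 5)
  16÷3 = 5 each, +1 to first 1
Round 2: Ashgrove=15 Elkhorn=12 Juniper=14 → close Ashgrove (overflow 8)
  15÷2 = 7 each, +1 to first 1
Round 3: Elkhorn=20 Juniper=21 → close Juniper (overflow 15)
  21÷1 = 21 each, +1 to first 0

Closure order: Dunmere, Ashgrove, Juniper
Last habitat: Elkhorn with 41 animals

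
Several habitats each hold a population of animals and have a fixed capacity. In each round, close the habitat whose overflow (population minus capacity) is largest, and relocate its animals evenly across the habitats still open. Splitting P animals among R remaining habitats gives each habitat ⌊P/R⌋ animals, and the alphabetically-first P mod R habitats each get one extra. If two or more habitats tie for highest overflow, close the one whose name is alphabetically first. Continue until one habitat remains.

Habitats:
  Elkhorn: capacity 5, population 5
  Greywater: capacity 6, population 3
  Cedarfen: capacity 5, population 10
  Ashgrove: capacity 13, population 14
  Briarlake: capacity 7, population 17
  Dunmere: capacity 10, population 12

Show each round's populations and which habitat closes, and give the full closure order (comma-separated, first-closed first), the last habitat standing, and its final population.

Round 1: Ashgrove=14 Briarlake=17 Cedarfen=10 Dunmere=12 Elkhorn=5 Greywater=3 → close Briarlake (overflow 10)
  17÷5 = 3 each, +1 to first 2
Round 2: Ashgrove=18 Cedarfen=14 Dunmere=15 Elkhorn=8 Greywater=6 → close Cedarfen (overflow 9)
  14÷4 = 3 each, +1 to first 2
Round 3: Ashgrove=22 Dunmere=19 Elkhorn=11 Greywater=9 → close Ashgrove (overflow 9)
  22÷3 = 7 each, +1 to first 1
Round 4: Dunmere=27 Elkhorn=18 Greywater=16 → close Dunmere (overflow 17)
  27÷2 = 13 each, +1 to first 1
Round 5: Elkhorn=32 Greywater=29 → close Elkhorn (overflow 27)
  32÷1 = 32 each, +1 to first 0

Closure order: Briarlake, Cedarfen, Ashgrove, Dunmere, Elkhorn
Last habitat: Greywater with 61 animals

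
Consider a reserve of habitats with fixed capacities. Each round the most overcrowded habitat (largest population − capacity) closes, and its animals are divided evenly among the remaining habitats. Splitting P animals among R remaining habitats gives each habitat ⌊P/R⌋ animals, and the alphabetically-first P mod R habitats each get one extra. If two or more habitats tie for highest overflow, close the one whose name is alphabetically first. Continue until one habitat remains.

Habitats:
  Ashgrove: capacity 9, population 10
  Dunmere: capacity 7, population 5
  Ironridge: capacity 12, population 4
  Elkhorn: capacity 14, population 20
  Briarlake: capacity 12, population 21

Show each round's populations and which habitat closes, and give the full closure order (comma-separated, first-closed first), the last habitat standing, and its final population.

Round 1: Ashgrove=10 Briarlake=21 Dunmere=5 Elkhorn=20 Ironridge=4 → close Briarlake (overflow 9)
  21÷4 = 5 each, +1 to first 1
Round 2: Ashgrove=16 Dunmere=10 Elkhorn=25 Ironridge=9 → close Elkhorn (overflow 11)
  25÷3 = 8 each, +1 to first 1
Round 3: Ashgrove=25 Dunmere=18 Ironridge=17 → close Ashgrove (overflow 16)
  25÷2 = 12 each, +1 to first 1
Round 4: Dunmere=31 Ironridge=29 → close Dunmere (overflow 24)
  31÷1 = 31 each, +1 to first 0

Closure order: Briarlake, Elkhorn, Ashgrove, Dunmere
Last habitat: Ironridge with 60 animals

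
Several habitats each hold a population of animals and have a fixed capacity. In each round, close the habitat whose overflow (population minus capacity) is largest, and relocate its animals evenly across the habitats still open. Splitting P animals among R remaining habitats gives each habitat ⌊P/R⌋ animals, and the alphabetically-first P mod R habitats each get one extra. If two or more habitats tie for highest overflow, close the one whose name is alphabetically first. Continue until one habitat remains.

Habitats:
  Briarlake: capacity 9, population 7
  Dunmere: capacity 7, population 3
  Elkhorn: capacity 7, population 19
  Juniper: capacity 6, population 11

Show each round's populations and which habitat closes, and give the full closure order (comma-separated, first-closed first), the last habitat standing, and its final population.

Closure order: Elkhorn, Juniper, Briarlake
Last habitat: Dunmere with 40 animals

Round 1: Briarlake=7 Dunmere=3 Elkhorn=19 Juniper=11 → close Elkhorn (overflow 12)
  19÷3 = 6 each, +1 to first 1
Round 2: Briarlake=14 Dunmere=9 Juniper=17 → close Juniper (overflow 11)
  17÷2 = 8 each, +1 to first 1
Round 3: Briarlake=23 Dunmere=17 → close Briarlake (overflow 14)
  23÷1 = 23 each, +1 to first 0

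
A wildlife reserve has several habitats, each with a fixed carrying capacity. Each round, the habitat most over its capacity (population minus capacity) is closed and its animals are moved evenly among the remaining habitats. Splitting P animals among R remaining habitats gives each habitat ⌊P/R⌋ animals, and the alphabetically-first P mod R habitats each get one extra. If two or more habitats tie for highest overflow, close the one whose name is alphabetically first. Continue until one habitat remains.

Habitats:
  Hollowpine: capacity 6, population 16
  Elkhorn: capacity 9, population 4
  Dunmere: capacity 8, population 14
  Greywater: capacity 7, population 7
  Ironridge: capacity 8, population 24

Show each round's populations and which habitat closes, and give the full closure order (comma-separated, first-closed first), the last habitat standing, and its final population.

Round 1: Dunmere=14 Elkhorn=4 Greywater=7 Hollowpine=16 Ironridge=24 → close Ironridge (overflow 16)
  24÷4 = 6 each, +1 to first 0
Round 2: Dunmere=20 Elkhorn=10 Greywater=13 Hollowpine=22 → close Hollowpine (overflow 16)
  22÷3 = 7 each, +1 to first 1
Round 3: Dunmere=28 Elkhorn=17 Greywater=20 → close Dunmere (overflow 20)
  28÷2 = 14 each, +1 to first 0
Round 4: Elkhorn=31 Greywater=34 → close Greywater (overflow 27)
  34÷1 = 34 each, +1 to first 0

Closure order: Ironridge, Hollowpine, Dunmere, Greywater
Last habitat: Elkhorn with 65 animals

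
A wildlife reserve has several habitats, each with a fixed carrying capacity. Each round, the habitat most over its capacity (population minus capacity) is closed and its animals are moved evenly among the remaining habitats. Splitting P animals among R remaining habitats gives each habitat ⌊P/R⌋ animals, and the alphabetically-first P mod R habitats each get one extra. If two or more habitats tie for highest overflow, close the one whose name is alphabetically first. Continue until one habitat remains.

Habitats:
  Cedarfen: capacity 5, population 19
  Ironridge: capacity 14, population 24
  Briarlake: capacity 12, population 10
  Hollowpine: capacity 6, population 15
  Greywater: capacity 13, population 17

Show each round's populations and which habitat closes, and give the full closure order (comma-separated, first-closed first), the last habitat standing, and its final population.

Closure order: Cedarfen, Hollowpine, Ironridge, Greywater
Last habitat: Briarlake with 85 animals

Round 1: Briarlake=10 Cedarfen=19 Greywater=17 Hollowpine=15 Ironridge=24 → close Cedarfen (overflow 14)
  19÷4 = 4 each, +1 to first 3
Round 2: Briarlake=15 Greywater=22 Hollowpine=20 Ironridge=28 → close Hollowpine (overflow 14)
  20÷3 = 6 each, +1 to first 2
Round 3: Briarlake=22 Greywater=29 Ironridge=34 → close Ironridge (overflow 20)
  34÷2 = 17 each, +1 to first 0
Round 4: Briarlake=39 Greywater=46 → close Greywater (overflow 33)
  46÷1 = 46 each, +1 to first 0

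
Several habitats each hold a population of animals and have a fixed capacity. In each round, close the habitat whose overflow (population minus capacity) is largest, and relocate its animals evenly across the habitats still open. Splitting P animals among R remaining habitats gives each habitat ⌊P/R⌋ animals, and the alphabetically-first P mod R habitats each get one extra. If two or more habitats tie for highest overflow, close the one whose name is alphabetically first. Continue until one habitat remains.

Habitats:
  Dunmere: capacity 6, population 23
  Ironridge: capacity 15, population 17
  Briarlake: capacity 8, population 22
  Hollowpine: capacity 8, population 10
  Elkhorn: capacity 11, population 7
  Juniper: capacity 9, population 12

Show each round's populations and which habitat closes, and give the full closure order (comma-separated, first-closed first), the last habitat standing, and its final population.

Closure order: Dunmere, Briarlake, Hollowpine, Ironridge, Juniper
Last habitat: Elkhorn with 91 animals

Round 1: Briarlake=22 Dunmere=23 Elkhorn=7 Hollowpine=10 Ironridge=17 Juniper=12 → close Dunmere (overflow 17)
  23÷5 = 4 each, +1 to first 3
Round 2: Briarlake=27 Elkhorn=12 Hollowpine=15 Ironridge=21 Juniper=16 → close Briarlake (overflow 19)
  27÷4 = 6 each, +1 to first 3
Round 3: Elkhorn=19 Hollowpine=22 Ironridge=28 Juniper=22 → close Hollowpine (overflow 14)
  22÷3 = 7 each, +1 to first 1
Round 4: Elkhorn=27 Ironridge=35 Juniper=29 → close Ironridge (overflow 20)
  35÷2 = 17 each, +1 to first 1
Round 5: Elkhorn=45 Juniper=46 → close Juniper (overflow 37)
  46÷1 = 46 each, +1 to first 0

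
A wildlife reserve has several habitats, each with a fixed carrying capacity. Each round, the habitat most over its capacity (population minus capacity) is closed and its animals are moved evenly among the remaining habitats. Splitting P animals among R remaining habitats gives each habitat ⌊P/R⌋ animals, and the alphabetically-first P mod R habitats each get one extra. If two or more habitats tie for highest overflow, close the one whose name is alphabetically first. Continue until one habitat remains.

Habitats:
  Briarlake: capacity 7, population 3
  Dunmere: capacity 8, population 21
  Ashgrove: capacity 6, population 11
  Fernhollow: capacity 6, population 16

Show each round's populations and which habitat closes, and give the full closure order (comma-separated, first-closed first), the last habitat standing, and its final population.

Round 1: Ashgrove=11 Briarlake=3 Dunmere=21 Fernhollow=16 → close Dunmere (overflow 13)
  21÷3 = 7 each, +1 to first 0
Round 2: Ashgrove=18 Briarlake=10 Fernhollow=23 → close Fernhollow (overflow 17)
  23÷2 = 11 each, +1 to first 1
Round 3: Ashgrove=30 Briarlake=21 → close Ashgrove (overflow 24)
  30÷1 = 30 each, +1 to first 0

Closure order: Dunmere, Fernhollow, Ashgrove
Last habitat: Briarlake with 51 animals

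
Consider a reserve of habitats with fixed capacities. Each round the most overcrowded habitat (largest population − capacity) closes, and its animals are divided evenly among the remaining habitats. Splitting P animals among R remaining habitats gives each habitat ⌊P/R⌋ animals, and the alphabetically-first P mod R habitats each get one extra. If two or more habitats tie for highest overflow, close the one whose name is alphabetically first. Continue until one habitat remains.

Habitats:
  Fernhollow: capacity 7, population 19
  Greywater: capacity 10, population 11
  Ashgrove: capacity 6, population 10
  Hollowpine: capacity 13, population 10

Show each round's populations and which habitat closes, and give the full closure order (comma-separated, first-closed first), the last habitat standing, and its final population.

Round 1: Ashgrove=10 Fernhollow=19 Greywater=11 Hollowpine=10 → close Fernhollow (overflow 12)
  19÷3 = 6 each, +1 to first 1
Round 2: Ashgrove=17 Greywater=17 Hollowpine=16 → close Ashgrove (overflow 11)
  17÷2 = 8 each, +1 to first 1
Round 3: Greywater=26 Hollowpine=24 → close Greywater (overflow 16)
  26÷1 = 26 each, +1 to first 0

Closure order: Fernhollow, Ashgrove, Greywater
Last habitat: Hollowpine with 50 animals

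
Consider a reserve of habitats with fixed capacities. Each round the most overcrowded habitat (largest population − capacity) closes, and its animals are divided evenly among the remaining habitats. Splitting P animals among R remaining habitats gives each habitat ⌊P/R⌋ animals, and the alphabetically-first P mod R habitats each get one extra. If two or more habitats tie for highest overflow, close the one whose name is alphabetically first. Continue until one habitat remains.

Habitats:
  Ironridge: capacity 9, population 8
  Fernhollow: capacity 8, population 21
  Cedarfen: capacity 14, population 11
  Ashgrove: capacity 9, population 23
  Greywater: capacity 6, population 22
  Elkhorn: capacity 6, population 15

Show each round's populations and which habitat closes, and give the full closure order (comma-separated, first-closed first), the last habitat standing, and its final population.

Closure order: Greywater, Ashgrove, Fernhollow, Elkhorn, Cedarfen
Last habitat: Ironridge with 100 animals

Round 1: Ashgrove=23 Cedarfen=11 Elkhorn=15 Fernhollow=21 Greywater=22 Ironridge=8 → close Greywater (overflow 16)
  22÷5 = 4 each, +1 to first 2
Round 2: Ashgrove=28 Cedarfen=16 Elkhorn=19 Fernhollow=25 Ironridge=12 → close Ashgrove (overflow 19)
  28÷4 = 7 each, +1 to first 0
Round 3: Cedarfen=23 Elkhorn=26 Fernhollow=32 Ironridge=19 → close Fernhollow (overflow 24)
  32÷3 = 10 each, +1 to first 2
Round 4: Cedarfen=34 Elkhorn=37 Ironridge=29 → close Elkhorn (overflow 31)
  37÷2 = 18 each, +1 to first 1
Round 5: Cedarfen=53 Ironridge=47 → close Cedarfen (overflow 39)
  53÷1 = 53 each, +1 to first 0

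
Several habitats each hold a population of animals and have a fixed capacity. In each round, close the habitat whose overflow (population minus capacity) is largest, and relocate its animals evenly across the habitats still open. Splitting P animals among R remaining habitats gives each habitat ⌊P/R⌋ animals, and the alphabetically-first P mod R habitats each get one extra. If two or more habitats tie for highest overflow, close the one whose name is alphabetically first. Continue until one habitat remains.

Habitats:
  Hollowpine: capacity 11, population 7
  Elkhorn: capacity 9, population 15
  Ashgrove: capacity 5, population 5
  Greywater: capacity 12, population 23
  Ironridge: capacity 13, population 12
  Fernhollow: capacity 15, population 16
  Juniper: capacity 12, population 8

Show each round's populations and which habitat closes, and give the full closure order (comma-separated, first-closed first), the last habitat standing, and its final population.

Round 1: Ashgrove=5 Elkhorn=15 Fernhollow=16 Greywater=23 Hollowpine=7 Ironridge=12 Juniper=8 → close Greywater (overflow 11)
  23÷6 = 3 each, +1 to first 5
Round 2: Ashgrove=9 Elkhorn=19 Fernhollow=20 Hollowpine=11 Ironridge=16 Juniper=11 → close Elkhorn (overflow 10)
  19÷5 = 3 each, +1 to first 4
Round 3: Ashgrove=13 Fernhollow=24 Hollowpine=15 Ironridge=20 Juniper=14 → close Fernhollow (overflow 9)
  24÷4 = 6 each, +1 to first 0
Round 4: Ashgrove=19 Hollowpine=21 Ironridge=26 Juniper=20 → close Ashgrove (overflow 14)
  19÷3 = 6 each, +1 to first 1
Round 5: Hollowpine=28 Ironridge=32 Juniper=26 → close Ironridge (overflow 19)
  32÷2 = 16 each, +1 to first 0
Round 6: Hollowpine=44 Juniper=42 → close Hollowpine (overflow 33)
  44÷1 = 44 each, +1 to first 0

Closure order: Greywater, Elkhorn, Fernhollow, Ashgrove, Ironridge, Hollowpine
Last habitat: Juniper with 86 animals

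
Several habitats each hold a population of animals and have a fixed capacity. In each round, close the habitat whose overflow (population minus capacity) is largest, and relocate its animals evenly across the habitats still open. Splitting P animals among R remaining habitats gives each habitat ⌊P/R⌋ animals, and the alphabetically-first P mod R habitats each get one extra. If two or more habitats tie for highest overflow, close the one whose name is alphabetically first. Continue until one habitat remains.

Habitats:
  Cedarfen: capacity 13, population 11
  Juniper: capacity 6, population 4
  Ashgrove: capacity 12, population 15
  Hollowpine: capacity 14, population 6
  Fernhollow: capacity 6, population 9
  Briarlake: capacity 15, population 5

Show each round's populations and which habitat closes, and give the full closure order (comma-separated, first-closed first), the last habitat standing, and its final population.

Round 1: Ashgrove=15 Briarlake=5 Cedarfen=11 Fernhollow=9 Hollowpine=6 Juniper=4 → close Ashgrove (overflow 3)
  15÷5 = 3 each, +1 to first 0
Round 2: Briarlake=8 Cedarfen=14 Fernhollow=12 Hollowpine=9 Juniper=7 → close Fernhollow (overflow 6)
  12÷4 = 3 each, +1 to first 0
Round 3: Briarlake=11 Cedarfen=17 Hollowpine=12 Juniper=10 → close Cedarfen (overflow 4)
  17÷3 = 5 each, +1 to first 2
Round 4: Briarlake=17 Hollowpine=18 Juniper=15 → close Juniper (overflow 9)
  15÷2 = 7 each, +1 to first 1
Round 5: Briarlake=25 Hollowpine=25 → close Hollowpine (overflow 11)
  25÷1 = 25 each, +1 to first 0

Closure order: Ashgrove, Fernhollow, Cedarfen, Juniper, Hollowpine
Last habitat: Briarlake with 50 animals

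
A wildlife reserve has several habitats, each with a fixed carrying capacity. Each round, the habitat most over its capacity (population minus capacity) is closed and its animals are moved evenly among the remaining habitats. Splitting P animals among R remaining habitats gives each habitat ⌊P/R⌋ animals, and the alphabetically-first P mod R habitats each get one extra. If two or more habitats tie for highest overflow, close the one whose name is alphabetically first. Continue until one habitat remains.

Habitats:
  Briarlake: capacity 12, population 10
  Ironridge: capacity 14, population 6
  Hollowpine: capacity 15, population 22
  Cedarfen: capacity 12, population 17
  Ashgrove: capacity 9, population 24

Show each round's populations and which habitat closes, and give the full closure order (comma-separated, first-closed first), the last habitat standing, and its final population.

Round 1: Ashgrove=24 Briarlake=10 Cedarfen=17 Hollowpine=22 Ironridge=6 → close Ashgrove (overflow 15)
  24÷4 = 6 each, +1 to first 0
Round 2: Briarlake=16 Cedarfen=23 Hollowpine=28 Ironridge=12 → close Hollowpine (overflow 13)
  28÷3 = 9 each, +1 to first 1
Round 3: Briarlake=26 Cedarfen=32 Ironridge=21 → close Cedarfen (overflow 20)
  32÷2 = 16 each, +1 to first 0
Round 4: Briarlake=42 Ironridge=37 → close Briarlake (overflow 30)
  42÷1 = 42 each, +1 to first 0

Closure order: Ashgrove, Hollowpine, Cedarfen, Briarlake
Last habitat: Ironridge with 79 animals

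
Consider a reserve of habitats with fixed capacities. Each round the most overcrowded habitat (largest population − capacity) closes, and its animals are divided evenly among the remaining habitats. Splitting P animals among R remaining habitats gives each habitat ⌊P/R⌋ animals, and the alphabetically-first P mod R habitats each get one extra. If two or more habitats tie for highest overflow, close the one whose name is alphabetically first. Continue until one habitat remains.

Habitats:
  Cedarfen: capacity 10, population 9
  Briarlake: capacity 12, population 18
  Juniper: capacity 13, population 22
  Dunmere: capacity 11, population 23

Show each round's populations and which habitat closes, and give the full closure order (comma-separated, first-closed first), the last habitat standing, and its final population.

Round 1: Briarlake=18 Cedarfen=9 Dunmere=23 Juniper=22 → close Dunmere (overflow 12)
  23÷3 = 7 each, +1 to first 2
Round 2: Briarlake=26 Cedarfen=17 Juniper=29 → close Juniper (overflow 16)
  29÷2 = 14 each, +1 to first 1
Round 3: Briarlake=41 Cedarfen=31 → close Briarlake (overflow 29)
  41÷1 = 41 each, +1 to first 0

Closure order: Dunmere, Juniper, Briarlake
Last habitat: Cedarfen with 72 animals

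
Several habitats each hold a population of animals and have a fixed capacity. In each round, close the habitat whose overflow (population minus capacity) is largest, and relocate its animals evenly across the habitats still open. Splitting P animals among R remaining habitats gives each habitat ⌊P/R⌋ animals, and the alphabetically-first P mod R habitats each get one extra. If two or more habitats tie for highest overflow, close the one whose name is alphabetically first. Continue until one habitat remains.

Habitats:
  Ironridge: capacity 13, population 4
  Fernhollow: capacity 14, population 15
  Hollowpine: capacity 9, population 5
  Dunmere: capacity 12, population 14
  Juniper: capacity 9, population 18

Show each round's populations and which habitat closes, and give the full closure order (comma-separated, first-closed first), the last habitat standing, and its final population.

Round 1: Dunmere=14 Fernhollow=15 Hollowpine=5 Ironridge=4 Juniper=18 → close Juniper (overflow 9)
  18÷4 = 4 each, +1 to first 2
Round 2: Dunmere=19 Fernhollow=20 Hollowpine=9 Ironridge=8 → close Dunmere (overflow 7)
  19÷3 = 6 each, +1 to first 1
Round 3: Fernhollow=27 Hollowpine=15 Ironridge=14 → close Fernhollow (overflow 13)
  27÷2 = 13 each, +1 to first 1
Round 4: Hollowpine=29 Ironridge=27 → close Hollowpine (overflow 20)
  29÷1 = 29 each, +1 to first 0

Closure order: Juniper, Dunmere, Fernhollow, Hollowpine
Last habitat: Ironridge with 56 animals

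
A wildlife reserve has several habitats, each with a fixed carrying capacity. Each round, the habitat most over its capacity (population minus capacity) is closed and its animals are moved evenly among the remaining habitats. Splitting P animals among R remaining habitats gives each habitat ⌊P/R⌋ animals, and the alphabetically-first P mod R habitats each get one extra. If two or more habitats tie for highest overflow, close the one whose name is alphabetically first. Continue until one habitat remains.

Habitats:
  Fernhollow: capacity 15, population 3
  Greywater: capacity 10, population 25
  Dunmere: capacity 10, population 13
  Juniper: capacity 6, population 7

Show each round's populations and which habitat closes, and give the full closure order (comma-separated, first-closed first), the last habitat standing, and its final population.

Closure order: Greywater, Dunmere, Juniper
Last habitat: Fernhollow with 48 animals

Round 1: Dunmere=13 Fernhollow=3 Greywater=25 Juniper=7 → close Greywater (overflow 15)
  25÷3 = 8 each, +1 to first 1
Round 2: Dunmere=22 Fernhollow=11 Juniper=15 → close Dunmere (overflow 12)
  22÷2 = 11 each, +1 to first 0
Round 3: Fernhollow=22 Juniper=26 → close Juniper (overflow 20)
  26÷1 = 26 each, +1 to first 0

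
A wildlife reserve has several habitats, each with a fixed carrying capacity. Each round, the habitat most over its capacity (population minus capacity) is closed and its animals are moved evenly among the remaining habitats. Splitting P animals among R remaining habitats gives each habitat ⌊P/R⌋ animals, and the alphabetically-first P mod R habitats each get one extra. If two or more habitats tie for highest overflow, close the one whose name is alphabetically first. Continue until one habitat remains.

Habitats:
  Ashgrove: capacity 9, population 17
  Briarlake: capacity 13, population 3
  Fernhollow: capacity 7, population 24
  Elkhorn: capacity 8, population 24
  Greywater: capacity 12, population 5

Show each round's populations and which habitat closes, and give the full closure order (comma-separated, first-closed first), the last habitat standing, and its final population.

Closure order: Fernhollow, Elkhorn, Ashgrove, Greywater
Last habitat: Briarlake with 73 animals

Round 1: Ashgrove=17 Briarlake=3 Elkhorn=24 Fernhollow=24 Greywater=5 → close Fernhollow (overflow 17)
  24÷4 = 6 each, +1 to first 0
Round 2: Ashgrove=23 Briarlake=9 Elkhorn=30 Greywater=11 → close Elkhorn (overflow 22)
  30÷3 = 10 each, +1 to first 0
Round 3: Ashgrove=33 Briarlake=19 Greywater=21 → close Ashgrove (overflow 24)
  33÷2 = 16 each, +1 to first 1
Round 4: Briarlake=36 Greywater=37 → close Greywater (overflow 25)
  37÷1 = 37 each, +1 to first 0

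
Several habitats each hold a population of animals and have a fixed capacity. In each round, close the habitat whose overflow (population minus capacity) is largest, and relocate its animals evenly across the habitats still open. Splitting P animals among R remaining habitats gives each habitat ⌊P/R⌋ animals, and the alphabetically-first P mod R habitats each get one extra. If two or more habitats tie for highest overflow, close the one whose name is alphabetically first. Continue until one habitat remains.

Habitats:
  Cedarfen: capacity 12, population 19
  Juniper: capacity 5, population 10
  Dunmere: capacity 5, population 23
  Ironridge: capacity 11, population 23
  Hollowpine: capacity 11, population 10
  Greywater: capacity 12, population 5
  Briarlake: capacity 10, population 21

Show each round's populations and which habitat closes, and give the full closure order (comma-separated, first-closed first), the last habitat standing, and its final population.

Round 1: Briarlake=21 Cedarfen=19 Dunmere=23 Greywater=5 Hollowpine=10 Ironridge=23 Juniper=10 → close Dunmere (overflow 18)
  23÷6 = 3 each, +1 to first 5
Round 2: Briarlake=25 Cedarfen=23 Greywater=9 Hollowpine=14 Ironridge=27 Juniper=13 → close Ironridge (overflow 16)
  27÷5 = 5 each, +1 to first 2
Round 3: Briarlake=31 Cedarfen=29 Greywater=14 Hollowpine=19 Juniper=18 → close Briarlake (overflow 21)
  31÷4 = 7 each, +1 to first 3
Round 4: Cedarfen=37 Greywater=22 Hollowpine=27 Juniper=25 → close Cedarfen (overflow 25)
  37÷3 = 12 each, +1 to first 1
Round 5: Greywater=35 Hollowpine=39 Juniper=37 → close Juniper (overflow 32)
  37÷2 = 18 each, +1 to first 1
Round 6: Greywater=54 Hollowpine=57 → close Hollowpine (overflow 46)
  57÷1 = 57 each, +1 to first 0

Closure order: Dunmere, Ironridge, Briarlake, Cedarfen, Juniper, Hollowpine
Last habitat: Greywater with 111 animals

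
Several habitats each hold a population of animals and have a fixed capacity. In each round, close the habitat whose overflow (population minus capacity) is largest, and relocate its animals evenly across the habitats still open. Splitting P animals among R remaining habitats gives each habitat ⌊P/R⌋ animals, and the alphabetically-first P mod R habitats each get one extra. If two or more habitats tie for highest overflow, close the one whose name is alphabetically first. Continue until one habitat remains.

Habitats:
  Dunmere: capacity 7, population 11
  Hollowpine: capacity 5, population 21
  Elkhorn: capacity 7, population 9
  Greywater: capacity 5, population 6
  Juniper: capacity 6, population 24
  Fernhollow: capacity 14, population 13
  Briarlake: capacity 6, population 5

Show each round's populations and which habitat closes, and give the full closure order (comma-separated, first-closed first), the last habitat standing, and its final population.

Closure order: Juniper, Hollowpine, Dunmere, Elkhorn, Greywater, Briarlake
Last habitat: Fernhollow with 89 animals

Round 1: Briarlake=5 Dunmere=11 Elkhorn=9 Fernhollow=13 Greywater=6 Hollowpine=21 Juniper=24 → close Juniper (overflow 18)
  24÷6 = 4 each, +1 to first 0
Round 2: Briarlake=9 Dunmere=15 Elkhorn=13 Fernhollow=17 Greywater=10 Hollowpine=25 → close Hollowpine (overflow 20)
  25÷5 = 5 each, +1 to first 0
Round 3: Briarlake=14 Dunmere=20 Elkhorn=18 Fernhollow=22 Greywater=15 → close Dunmere (overflow 13)
  20÷4 = 5 each, +1 to first 0
Round 4: Briarlake=19 Elkhorn=23 Fernhollow=27 Greywater=20 → close Elkhorn (overflow 16)
  23÷3 = 7 each, +1 to first 2
Round 5: Briarlake=27 Fernhollow=35 Greywater=27 → close Greywater (overflow 22)
  27÷2 = 13 each, +1 to first 1
Round 6: Briarlake=41 Fernhollow=48 → close Briarlake (overflow 35)
  41÷1 = 41 each, +1 to first 0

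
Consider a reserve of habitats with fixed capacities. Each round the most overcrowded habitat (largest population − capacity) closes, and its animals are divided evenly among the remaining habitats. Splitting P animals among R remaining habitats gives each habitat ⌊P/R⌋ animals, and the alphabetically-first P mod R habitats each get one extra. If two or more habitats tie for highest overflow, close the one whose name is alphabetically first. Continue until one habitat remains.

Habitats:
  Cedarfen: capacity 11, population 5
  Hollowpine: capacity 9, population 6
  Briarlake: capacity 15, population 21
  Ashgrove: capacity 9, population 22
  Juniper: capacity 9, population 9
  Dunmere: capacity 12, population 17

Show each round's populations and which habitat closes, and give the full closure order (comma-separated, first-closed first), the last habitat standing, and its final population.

Round 1: Ashgrove=22 Briarlake=21 Cedarfen=5 Dunmere=17 Hollowpine=6 Juniper=9 → close Ashgrove (overflow 13)
  22÷5 = 4 each, +1 to first 2
Round 2: Briarlake=26 Cedarfen=10 Dunmere=21 Hollowpine=10 Juniper=13 → close Briarlake (overflow 11)
  26÷4 = 6 each, +1 to first 2
Round 3: Cedarfen=17 Dunmere=28 Hollowpine=16 Juniper=19 → close Dunmere (overflow 16)
  28÷3 = 9 each, +1 to first 1
Round 4: Cedarfen=27 Hollowpine=25 Juniper=28 → close Juniper (overflow 19)
  28÷2 = 14 each, +1 to first 0
Round 5: Cedarfen=41 Hollowpine=39 → close Cedarfen (overflow 30)
  41÷1 = 41 each, +1 to first 0

Closure order: Ashgrove, Briarlake, Dunmere, Juniper, Cedarfen
Last habitat: Hollowpine with 80 animals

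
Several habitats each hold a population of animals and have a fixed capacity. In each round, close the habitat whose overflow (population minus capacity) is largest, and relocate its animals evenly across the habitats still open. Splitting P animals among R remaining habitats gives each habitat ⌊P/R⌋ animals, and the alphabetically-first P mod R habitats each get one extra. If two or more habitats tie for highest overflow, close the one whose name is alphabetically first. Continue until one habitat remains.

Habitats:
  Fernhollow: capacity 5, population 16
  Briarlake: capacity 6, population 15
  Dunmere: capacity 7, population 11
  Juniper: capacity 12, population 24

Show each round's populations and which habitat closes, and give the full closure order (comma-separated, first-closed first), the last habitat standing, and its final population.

Round 1: Briarlake=15 Dunmere=11 Fernhollow=16 Juniper=24 → close Juniper (overflow 12)
  24÷3 = 8 each, +1 to first 0
Round 2: Briarlake=23 Dunmere=19 Fernhollow=24 → close Fernhollow (overflow 19)
  24÷2 = 12 each, +1 to first 0
Round 3: Briarlake=35 Dunmere=31 → close Briarlake (overflow 29)
  35÷1 = 35 each, +1 to first 0

Closure order: Juniper, Fernhollow, Briarlake
Last habitat: Dunmere with 66 animals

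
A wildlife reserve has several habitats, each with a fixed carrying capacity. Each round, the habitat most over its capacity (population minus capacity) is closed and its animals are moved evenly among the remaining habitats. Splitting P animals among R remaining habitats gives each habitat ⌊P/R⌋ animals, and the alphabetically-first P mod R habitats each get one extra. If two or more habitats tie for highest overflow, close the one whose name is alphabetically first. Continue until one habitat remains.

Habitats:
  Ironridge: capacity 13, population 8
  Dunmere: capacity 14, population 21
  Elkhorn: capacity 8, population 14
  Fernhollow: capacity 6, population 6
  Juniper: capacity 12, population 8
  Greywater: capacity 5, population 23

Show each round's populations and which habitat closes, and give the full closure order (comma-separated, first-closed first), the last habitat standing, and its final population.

Round 1: Dunmere=21 Elkhorn=14 Fernhollow=6 Greywater=23 Ironridge=8 Juniper=8 → close Greywater (overflow 18)
  23÷5 = 4 each, +1 to first 3
Round 2: Dunmere=26 Elkhorn=19 Fernhollow=11 Ironridge=12 Juniper=12 → close Dunmere (overflow 12)
  26÷4 = 6 each, +1 to first 2
Round 3: Elkhorn=26 Fernhollow=18 Ironridge=18 Juniper=18 → close Elkhorn (overflow 18)
  26÷3 = 8 each, +1 to first 2
Round 4: Fernhollow=27 Ironridge=27 Juniper=26 → close Fernhollow (overflow 21)
  27÷2 = 13 each, +1 to first 1
Round 5: Ironridge=41 Juniper=39 → close Ironridge (overflow 28)
  41÷1 = 41 each, +1 to first 0

Closure order: Greywater, Dunmere, Elkhorn, Fernhollow, Ironridge
Last habitat: Juniper with 80 animals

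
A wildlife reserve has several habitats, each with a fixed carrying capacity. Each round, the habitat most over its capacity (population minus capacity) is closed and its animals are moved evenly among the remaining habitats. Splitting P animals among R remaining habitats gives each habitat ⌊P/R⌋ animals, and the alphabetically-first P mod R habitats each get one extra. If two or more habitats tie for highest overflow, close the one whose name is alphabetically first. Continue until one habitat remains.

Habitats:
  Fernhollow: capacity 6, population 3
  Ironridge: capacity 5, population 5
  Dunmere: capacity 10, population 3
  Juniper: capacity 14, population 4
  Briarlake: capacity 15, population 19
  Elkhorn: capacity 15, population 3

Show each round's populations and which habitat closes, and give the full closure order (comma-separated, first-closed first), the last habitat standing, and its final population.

Closure order: Briarlake, Ironridge, Fernhollow, Dunmere, Elkhorn
Last habitat: Juniper with 37 animals

Round 1: Briarlake=19 Dunmere=3 Elkhorn=3 Fernhollow=3 Ironridge=5 Juniper=4 → close Briarlake (overflow 4)
  19÷5 = 3 each, +1 to first 4
Round 2: Dunmere=7 Elkhorn=7 Fernhollow=7 Ironridge=9 Juniper=7 → close Ironridge (overflow 4)
  9÷4 = 2 each, +1 to first 1
Round 3: Dunmere=10 Elkhorn=9 Fernhollow=9 Juniper=9 → close Fernhollow (overflow 3)
  9÷3 = 3 each, +1 to first 0
Round 4: Dunmere=13 Elkhorn=12 Juniper=12 → close Dunmere (overflow 3)
  13÷2 = 6 each, +1 to first 1
Round 5: Elkhorn=19 Juniper=18 → close Elkhorn (overflow 4)
  19÷1 = 19 each, +1 to first 0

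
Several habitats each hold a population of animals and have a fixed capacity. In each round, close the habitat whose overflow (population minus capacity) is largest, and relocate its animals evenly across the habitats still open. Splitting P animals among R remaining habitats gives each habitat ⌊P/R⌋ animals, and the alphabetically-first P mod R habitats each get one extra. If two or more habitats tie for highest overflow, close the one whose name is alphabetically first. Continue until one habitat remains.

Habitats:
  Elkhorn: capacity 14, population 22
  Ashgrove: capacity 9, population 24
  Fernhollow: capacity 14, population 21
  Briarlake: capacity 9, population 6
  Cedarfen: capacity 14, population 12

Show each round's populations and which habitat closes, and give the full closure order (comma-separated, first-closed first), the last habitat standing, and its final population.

Closure order: Ashgrove, Elkhorn, Fernhollow, Briarlake
Last habitat: Cedarfen with 85 animals

Round 1: Ashgrove=24 Briarlake=6 Cedarfen=12 Elkhorn=22 Fernhollow=21 → close Ashgrove (overflow 15)
  24÷4 = 6 each, +1 to first 0
Round 2: Briarlake=12 Cedarfen=18 Elkhorn=28 Fernhollow=27 → close Elkhorn (overflow 14)
  28÷3 = 9 each, +1 to first 1
Round 3: Briarlake=22 Cedarfen=27 Fernhollow=36 → close Fernhollow (overflow 22)
  36÷2 = 18 each, +1 to first 0
Round 4: Briarlake=40 Cedarfen=45 → close Briarlake (overflow 31)
  40÷1 = 40 each, +1 to first 0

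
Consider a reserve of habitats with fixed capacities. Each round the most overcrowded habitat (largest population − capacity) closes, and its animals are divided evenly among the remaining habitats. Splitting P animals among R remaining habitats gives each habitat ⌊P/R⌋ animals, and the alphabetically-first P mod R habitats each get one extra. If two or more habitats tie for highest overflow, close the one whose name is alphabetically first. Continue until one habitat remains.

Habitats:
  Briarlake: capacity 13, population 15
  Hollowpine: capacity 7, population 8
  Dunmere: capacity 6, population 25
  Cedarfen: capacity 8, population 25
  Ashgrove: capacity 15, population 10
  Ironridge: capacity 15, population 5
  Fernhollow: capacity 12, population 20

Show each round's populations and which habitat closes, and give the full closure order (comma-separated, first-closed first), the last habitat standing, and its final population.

Closure order: Dunmere, Cedarfen, Fernhollow, Briarlake, Hollowpine, Ashgrove
Last habitat: Ironridge with 108 animals

Round 1: Ashgrove=10 Briarlake=15 Cedarfen=25 Dunmere=25 Fernhollow=20 Hollowpine=8 Ironridge=5 → close Dunmere (overflow 19)
  25÷6 = 4 each, +1 to first 1
Round 2: Ashgrove=15 Briarlake=19 Cedarfen=29 Fernhollow=24 Hollowpine=12 Ironridge=9 → close Cedarfen (overflow 21)
  29÷5 = 5 each, +1 to first 4
Round 3: Ashgrove=21 Briarlake=25 Fernhollow=30 Hollowpine=18 Ironridge=14 → close Fernhollow (overflow 18)
  30÷4 = 7 each, +1 to first 2
Round 4: Ashgrove=29 Briarlake=33 Hollowpine=25 Ironridge=21 → close Briarlake (overflow 20)
  33÷3 = 11 each, +1 to first 0
Round 5: Ashgrove=40 Hollowpine=36 Ironridge=32 → close Hollowpine (overflow 29)
  36÷2 = 18 each, +1 to first 0
Round 6: Ashgrove=58 Ironridge=50 → close Ashgrove (overflow 43)
  58÷1 = 58 each, +1 to first 0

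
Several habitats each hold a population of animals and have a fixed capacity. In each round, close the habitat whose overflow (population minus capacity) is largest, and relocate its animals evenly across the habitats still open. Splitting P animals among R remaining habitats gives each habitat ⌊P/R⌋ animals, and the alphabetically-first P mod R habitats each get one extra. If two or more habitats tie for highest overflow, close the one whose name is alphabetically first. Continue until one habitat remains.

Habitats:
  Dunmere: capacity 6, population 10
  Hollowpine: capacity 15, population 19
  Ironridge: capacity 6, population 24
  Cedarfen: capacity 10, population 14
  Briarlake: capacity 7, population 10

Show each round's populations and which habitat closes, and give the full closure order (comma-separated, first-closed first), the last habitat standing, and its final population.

Closure order: Ironridge, Cedarfen, Dunmere, Briarlake
Last habitat: Hollowpine with 77 animals

Round 1: Briarlake=10 Cedarfen=14 Dunmere=10 Hollowpine=19 Ironridge=24 → close Ironridge (overflow 18)
  24÷4 = 6 each, +1 to first 0
Round 2: Briarlake=16 Cedarfen=20 Dunmere=16 Hollowpine=25 → close Cedarfen (overflow 10)
  20÷3 = 6 each, +1 to first 2
Round 3: Briarlake=23 Dunmere=23 Hollowpine=31 → close Dunmere (overflow 17)
  23÷2 = 11 each, +1 to first 1
Round 4: Briarlake=35 Hollowpine=42 → close Briarlake (overflow 28)
  35÷1 = 35 each, +1 to first 0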